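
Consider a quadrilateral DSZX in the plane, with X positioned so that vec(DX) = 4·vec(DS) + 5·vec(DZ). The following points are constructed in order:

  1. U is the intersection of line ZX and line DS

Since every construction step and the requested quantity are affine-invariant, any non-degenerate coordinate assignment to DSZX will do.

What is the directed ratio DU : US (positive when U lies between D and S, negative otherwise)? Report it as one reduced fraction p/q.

Work in coordinates with D = (0, 0), S = (1, 0), Z = (0, 1), X = (4, 5).
1. U is the intersection of line ZX and line DS ⇒ U = (-1, 0)
U = D + t·(S−D) with t = -1, so DU:US = t:(1−t) = -1:2

DU:US = -1/2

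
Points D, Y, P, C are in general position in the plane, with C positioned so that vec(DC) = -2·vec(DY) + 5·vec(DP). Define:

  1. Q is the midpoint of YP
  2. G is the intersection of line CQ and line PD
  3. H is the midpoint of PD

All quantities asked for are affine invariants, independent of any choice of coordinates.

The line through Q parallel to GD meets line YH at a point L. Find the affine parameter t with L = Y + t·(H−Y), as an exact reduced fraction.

Assign D = (0, 0), Y = (1, 0), P = (0, 1), C = (-2, 5) — the answer is frame-independent, so this choice is without loss of generality.
1. Q is the midpoint of YP ⇒ Q = (1/2, 1/2)
2. G is the intersection of line CQ and line PD ⇒ G = (0, 7/5)
3. H is the midpoint of PD ⇒ H = (0, 1/2)
through Q parallel to GD: direction (0, -7/5); meets YH at L = (1/2, 1/4)
L = Y + t·(H−Y) with t = 1/2

t = 1/2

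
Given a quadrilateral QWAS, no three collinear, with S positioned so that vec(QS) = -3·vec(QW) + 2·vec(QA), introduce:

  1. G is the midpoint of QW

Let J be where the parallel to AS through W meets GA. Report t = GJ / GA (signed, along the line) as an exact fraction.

Assign Q = (0, 0), W = (1, 0), A = (0, 1), S = (-3, 2) — the answer is frame-independent, so this choice is without loss of generality.
1. G is the midpoint of QW ⇒ G = (1/2, 0)
through W parallel to AS: direction (-3, 1); meets GA at J = (2/5, 1/5)
J = G + t·(A−G) with t = 1/5

t = 1/5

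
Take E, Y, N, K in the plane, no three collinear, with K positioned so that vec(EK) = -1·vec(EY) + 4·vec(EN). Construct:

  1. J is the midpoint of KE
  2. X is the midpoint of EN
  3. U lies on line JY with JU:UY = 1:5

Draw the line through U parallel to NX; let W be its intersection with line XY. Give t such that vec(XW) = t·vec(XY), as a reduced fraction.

Assign E = (0, 0), Y = (1, 0), N = (0, 1), K = (-1, 4) — the answer is frame-independent, so this choice is without loss of generality.
1. J is the midpoint of KE ⇒ J = (-1/2, 2)
2. X is the midpoint of EN ⇒ X = (0, 1/2)
3. U lies on line JY with JU:UY = 1:5 ⇒ U = (-1/4, 5/3)
through U parallel to NX: direction (0, -1/2); meets XY at W = (-1/4, 5/8)
W = X + t·(Y−X) with t = -1/4

t = -1/4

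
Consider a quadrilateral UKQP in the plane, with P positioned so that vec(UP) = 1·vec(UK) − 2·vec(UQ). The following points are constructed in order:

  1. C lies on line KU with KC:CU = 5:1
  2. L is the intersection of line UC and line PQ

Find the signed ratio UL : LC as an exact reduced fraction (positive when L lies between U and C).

UL:LC = -2

Choose coordinates U = (0, 0), K = (1, 0), Q = (0, 1), P = (1, -2).
1. C lies on line KU with KC:CU = 5:1 ⇒ C = (1/6, 0)
2. L is the intersection of line UC and line PQ ⇒ L = (1/3, 0)
L = U + t·(C−U) with t = 2, so UL:LC = t:(1−t) = 2:-1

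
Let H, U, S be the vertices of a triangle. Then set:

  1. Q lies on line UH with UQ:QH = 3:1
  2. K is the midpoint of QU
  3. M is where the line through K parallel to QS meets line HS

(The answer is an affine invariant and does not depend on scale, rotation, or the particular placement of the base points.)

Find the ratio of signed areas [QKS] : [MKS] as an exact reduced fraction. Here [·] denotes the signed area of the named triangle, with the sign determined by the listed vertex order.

Assign H = (0, 0), U = (1, 0), S = (0, 1) — the answer is frame-independent, so this choice is without loss of generality.
1. Q lies on line UH with UQ:QH = 3:1 ⇒ Q = (1/4, 0)
2. K is the midpoint of QU ⇒ K = (5/8, 0)
3. M is where the line through K parallel to QS meets line HS ⇒ M = (0, 5/2)
2·[QKS] = 3/8, 2·[MKS] = -15/16
[QKS]:[MKS] = 3/8:-15/16 = -2/5

[QKS]:[MKS] = -2/5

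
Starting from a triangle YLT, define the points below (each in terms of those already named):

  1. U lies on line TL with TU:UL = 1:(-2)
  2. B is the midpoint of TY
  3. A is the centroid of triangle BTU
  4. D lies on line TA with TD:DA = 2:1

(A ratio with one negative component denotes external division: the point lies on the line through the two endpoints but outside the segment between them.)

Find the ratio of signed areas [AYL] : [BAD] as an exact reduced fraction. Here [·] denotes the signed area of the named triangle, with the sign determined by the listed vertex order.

Set Y = (0, 0), L = (1, 0), T = (0, 1); any affine frame gives the same invariant.
1. U lies on line TL with TU:UL = 1:(-2) ⇒ U = (-1, 2)
2. B is the midpoint of TY ⇒ B = (0, 1/2)
3. A is the centroid of triangle BTU ⇒ A = (-1/3, 7/6)
4. D lies on line TA with TD:DA = 2:1 ⇒ D = (-2/9, 10/9)
2·[AYL] = 7/6, 2·[BAD] = -1/18
[AYL]:[BAD] = 7/6:-1/18 = -21

[AYL]:[BAD] = -21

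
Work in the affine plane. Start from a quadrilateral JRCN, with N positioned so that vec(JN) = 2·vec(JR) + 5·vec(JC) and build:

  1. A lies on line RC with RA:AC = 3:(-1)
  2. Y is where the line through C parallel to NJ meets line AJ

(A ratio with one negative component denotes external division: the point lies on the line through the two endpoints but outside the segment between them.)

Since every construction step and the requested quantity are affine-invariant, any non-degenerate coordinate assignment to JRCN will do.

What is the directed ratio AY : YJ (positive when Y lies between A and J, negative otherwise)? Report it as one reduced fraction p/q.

Set J = (0, 0), R = (1, 0), C = (0, 1), N = (2, 5); any affine frame gives the same invariant.
1. A lies on line RC with RA:AC = 3:(-1) ⇒ A = (-1/2, 3/2)
2. Y is where the line through C parallel to NJ meets line AJ ⇒ Y = (-2/11, 6/11)
Y = A + t·(J−A) with t = 7/11, so AY:YJ = t:(1−t) = 7/11:4/11

AY:YJ = 7/4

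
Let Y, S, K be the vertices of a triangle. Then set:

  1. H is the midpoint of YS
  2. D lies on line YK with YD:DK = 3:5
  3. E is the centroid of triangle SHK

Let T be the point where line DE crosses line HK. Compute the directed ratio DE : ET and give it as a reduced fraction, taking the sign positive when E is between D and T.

Choose coordinates Y = (0, 0), S = (1, 0), K = (0, 1).
1. H is the midpoint of YS ⇒ H = (1/2, 0)
2. D lies on line YK with YD:DK = 3:5 ⇒ D = (0, 3/8)
3. E is the centroid of triangle SHK ⇒ E = (1/2, 1/3)
line DE meets HK at T = (15/46, 8/23)
E = D + t·(T−D) with t = 23/15, so DE:ET = 23/15:-8/15

DE:ET = -23/8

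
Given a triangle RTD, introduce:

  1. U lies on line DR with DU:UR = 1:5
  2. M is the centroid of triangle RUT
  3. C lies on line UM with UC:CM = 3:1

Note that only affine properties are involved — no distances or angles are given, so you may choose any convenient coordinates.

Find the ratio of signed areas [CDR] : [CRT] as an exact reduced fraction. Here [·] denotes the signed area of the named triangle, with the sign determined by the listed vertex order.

Choose coordinates R = (0, 0), T = (1, 0), D = (0, 1).
1. U lies on line DR with DU:UR = 1:5 ⇒ U = (0, 5/6)
2. M is the centroid of triangle RUT ⇒ M = (1/3, 5/18)
3. C lies on line UM with UC:CM = 3:1 ⇒ C = (1/4, 5/12)
2·[CDR] = 1/4, 2·[CRT] = 5/12
[CDR]:[CRT] = 1/4:5/12 = 3/5

[CDR]:[CRT] = 3/5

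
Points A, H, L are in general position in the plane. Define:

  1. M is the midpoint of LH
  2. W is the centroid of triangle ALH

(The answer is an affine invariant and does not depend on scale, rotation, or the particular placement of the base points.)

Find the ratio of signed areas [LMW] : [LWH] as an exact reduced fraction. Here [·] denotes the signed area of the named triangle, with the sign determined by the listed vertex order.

[LMW]:[LWH] = -1/2

Assign A = (0, 0), H = (1, 0), L = (0, 1) — the answer is frame-independent, so this choice is without loss of generality.
1. M is the midpoint of LH ⇒ M = (1/2, 1/2)
2. W is the centroid of triangle ALH ⇒ W = (1/3, 1/3)
2·[LMW] = -1/6, 2·[LWH] = 1/3
[LMW]:[LWH] = -1/6:1/3 = -1/2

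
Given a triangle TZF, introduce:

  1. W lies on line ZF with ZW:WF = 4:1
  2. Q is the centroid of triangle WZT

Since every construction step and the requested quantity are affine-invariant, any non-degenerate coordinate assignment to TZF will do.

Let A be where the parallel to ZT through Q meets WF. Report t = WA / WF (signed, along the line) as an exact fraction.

t = -8/3

Set T = (0, 0), Z = (1, 0), F = (0, 1); any affine frame gives the same invariant.
1. W lies on line ZF with ZW:WF = 4:1 ⇒ W = (1/5, 4/5)
2. Q is the centroid of triangle WZT ⇒ Q = (2/5, 4/15)
through Q parallel to ZT: direction (-1, 0); meets WF at A = (11/15, 4/15)
A = W + t·(F−W) with t = -8/3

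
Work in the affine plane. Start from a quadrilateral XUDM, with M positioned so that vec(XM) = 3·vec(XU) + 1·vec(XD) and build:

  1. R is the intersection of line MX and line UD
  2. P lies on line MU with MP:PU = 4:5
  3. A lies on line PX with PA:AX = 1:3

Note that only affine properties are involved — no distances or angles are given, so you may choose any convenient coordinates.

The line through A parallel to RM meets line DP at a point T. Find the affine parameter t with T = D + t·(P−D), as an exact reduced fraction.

Set X = (0, 0), U = (1, 0), D = (0, 1), M = (3, 1); any affine frame gives the same invariant.
1. R is the intersection of line MX and line UD ⇒ R = (3/4, 1/4)
2. P lies on line MU with MP:PU = 4:5 ⇒ P = (19/9, 5/9)
3. A lies on line PX with PA:AX = 1:3 ⇒ A = (19/12, 5/12)
through A parallel to RM: direction (9/4, 3/4); meets DP at T = (190/93, 53/93)
T = D + t·(P−D) with t = 30/31

t = 30/31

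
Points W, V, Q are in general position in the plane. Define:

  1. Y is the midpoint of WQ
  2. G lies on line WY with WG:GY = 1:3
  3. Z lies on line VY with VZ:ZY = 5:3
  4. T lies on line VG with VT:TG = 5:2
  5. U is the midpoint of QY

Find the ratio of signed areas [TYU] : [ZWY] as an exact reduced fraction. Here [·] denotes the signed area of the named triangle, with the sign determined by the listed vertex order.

[TYU]:[ZWY] = 8/21

Assign W = (0, 0), V = (1, 0), Q = (0, 1) — the answer is frame-independent, so this choice is without loss of generality.
1. Y is the midpoint of WQ ⇒ Y = (0, 1/2)
2. G lies on line WY with WG:GY = 1:3 ⇒ G = (0, 1/8)
3. Z lies on line VY with VZ:ZY = 5:3 ⇒ Z = (3/8, 5/16)
4. T lies on line VG with VT:TG = 5:2 ⇒ T = (2/7, 5/56)
5. U is the midpoint of QY ⇒ U = (0, 3/4)
2·[TYU] = -1/14, 2·[ZWY] = -3/16
[TYU]:[ZWY] = -1/14:-3/16 = 8/21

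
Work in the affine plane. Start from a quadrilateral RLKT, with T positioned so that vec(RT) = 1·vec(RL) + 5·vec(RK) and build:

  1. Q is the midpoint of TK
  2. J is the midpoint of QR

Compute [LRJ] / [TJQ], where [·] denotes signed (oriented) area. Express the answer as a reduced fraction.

[LRJ]:[TJQ] = 6

Choose coordinates R = (0, 0), L = (1, 0), K = (0, 1), T = (1, 5).
1. Q is the midpoint of TK ⇒ Q = (1/2, 3)
2. J is the midpoint of QR ⇒ J = (1/4, 3/2)
2·[LRJ] = -3/2, 2·[TJQ] = -1/4
[LRJ]:[TJQ] = -3/2:-1/4 = 6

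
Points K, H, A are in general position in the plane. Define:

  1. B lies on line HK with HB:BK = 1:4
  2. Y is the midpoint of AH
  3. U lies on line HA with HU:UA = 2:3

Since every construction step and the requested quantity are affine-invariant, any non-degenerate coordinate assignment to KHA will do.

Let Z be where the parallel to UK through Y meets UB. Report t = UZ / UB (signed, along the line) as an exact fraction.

Choose coordinates K = (0, 0), H = (1, 0), A = (0, 1).
1. B lies on line HK with HB:BK = 1:4 ⇒ B = (4/5, 0)
2. Y is the midpoint of AH ⇒ Y = (1/2, 1/2)
3. U lies on line HA with HU:UA = 2:3 ⇒ U = (3/5, 2/5)
through Y parallel to UK: direction (-3/5, -2/5); meets UB at Z = (43/80, 21/40)
Z = U + t·(B−U) with t = -5/16

t = -5/16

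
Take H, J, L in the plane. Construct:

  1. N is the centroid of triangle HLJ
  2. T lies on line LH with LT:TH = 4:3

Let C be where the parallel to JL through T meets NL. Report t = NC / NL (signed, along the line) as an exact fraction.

Assign H = (0, 0), J = (1, 0), L = (0, 1) — the answer is frame-independent, so this choice is without loss of generality.
1. N is the centroid of triangle HLJ ⇒ N = (1/3, 1/3)
2. T lies on line LH with LT:TH = 4:3 ⇒ T = (0, 3/7)
through T parallel to JL: direction (-1, 1); meets NL at C = (4/7, -1/7)
C = N + t·(L−N) with t = -5/7

t = -5/7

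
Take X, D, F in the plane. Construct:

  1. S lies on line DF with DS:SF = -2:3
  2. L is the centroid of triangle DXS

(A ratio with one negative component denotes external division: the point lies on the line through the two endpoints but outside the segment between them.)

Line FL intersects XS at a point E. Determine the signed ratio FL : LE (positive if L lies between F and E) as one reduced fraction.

Assign X = (0, 0), D = (1, 0), F = (0, 1) — the answer is frame-independent, so this choice is without loss of generality.
1. S lies on line DF with DS:SF = -2:3 ⇒ S = (3, -2)
2. L is the centroid of triangle DXS ⇒ L = (4/3, -2/3)
line FL meets XS at E = (12/7, -8/7)
L = F + t·(E−F) with t = 7/9, so FL:LE = 7/9:2/9

FL:LE = 7/2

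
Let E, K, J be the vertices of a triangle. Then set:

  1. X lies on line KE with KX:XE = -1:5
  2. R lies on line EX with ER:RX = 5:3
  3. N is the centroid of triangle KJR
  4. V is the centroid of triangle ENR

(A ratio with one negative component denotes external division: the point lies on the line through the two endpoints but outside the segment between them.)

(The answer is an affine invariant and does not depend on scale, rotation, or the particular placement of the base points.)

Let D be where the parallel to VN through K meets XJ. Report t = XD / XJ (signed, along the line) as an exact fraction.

Assign E = (0, 0), K = (1, 0), J = (0, 1) — the answer is frame-independent, so this choice is without loss of generality.
1. X lies on line KE with KX:XE = -1:5 ⇒ X = (5/4, 0)
2. R lies on line EX with ER:RX = 5:3 ⇒ R = (25/32, 0)
3. N is the centroid of triangle KJR ⇒ N = (19/32, 1/3)
4. V is the centroid of triangle ENR ⇒ V = (11/24, 1/9)
through K parallel to VN: direction (13/96, 2/9); meets XJ at D = (515/476, 16/119)
D = X + t·(J−X) with t = 16/119

t = 16/119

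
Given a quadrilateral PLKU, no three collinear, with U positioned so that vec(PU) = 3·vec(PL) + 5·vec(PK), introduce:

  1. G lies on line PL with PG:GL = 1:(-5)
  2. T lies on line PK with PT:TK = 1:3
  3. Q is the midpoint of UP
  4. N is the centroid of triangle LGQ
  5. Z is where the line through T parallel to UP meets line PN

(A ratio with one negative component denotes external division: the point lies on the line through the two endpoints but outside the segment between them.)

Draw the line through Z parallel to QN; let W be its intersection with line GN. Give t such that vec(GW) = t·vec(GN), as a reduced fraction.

Work in coordinates with P = (0, 0), L = (1, 0), K = (0, 1), U = (3, 5).
1. G lies on line PL with PG:GL = 1:(-5) ⇒ G = (-1/4, 0)
2. T lies on line PK with PT:TK = 1:3 ⇒ T = (0, 1/4)
3. Q is the midpoint of UP ⇒ Q = (3/2, 5/2)
4. N is the centroid of triangle LGQ ⇒ N = (3/4, 5/6)
5. Z is where the line through T parallel to UP meets line PN ⇒ Z = (-9/20, -1/2)
through Z parallel to QN: direction (-3/4, -5/3); meets GN at W = (-21/100, 1/30)
W = G + t·(N−G) with t = 1/25

t = 1/25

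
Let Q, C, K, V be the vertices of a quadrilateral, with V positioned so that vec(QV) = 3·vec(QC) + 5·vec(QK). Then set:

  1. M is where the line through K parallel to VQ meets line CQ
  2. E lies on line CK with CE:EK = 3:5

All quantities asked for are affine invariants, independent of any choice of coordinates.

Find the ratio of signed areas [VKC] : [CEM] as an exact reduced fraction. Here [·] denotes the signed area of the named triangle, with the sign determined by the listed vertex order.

Work in coordinates with Q = (0, 0), C = (1, 0), K = (0, 1), V = (3, 5).
1. M is where the line through K parallel to VQ meets line CQ ⇒ M = (-3/5, 0)
2. E lies on line CK with CE:EK = 3:5 ⇒ E = (5/8, 3/8)
2·[VKC] = 7, 2·[CEM] = 3/5
[VKC]:[CEM] = 7:3/5 = 35/3

[VKC]:[CEM] = 35/3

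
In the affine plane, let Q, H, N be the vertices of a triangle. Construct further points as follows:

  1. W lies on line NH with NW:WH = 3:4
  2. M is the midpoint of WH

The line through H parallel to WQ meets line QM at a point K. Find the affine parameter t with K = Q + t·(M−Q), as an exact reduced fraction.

t = 2

Set Q = (0, 0), H = (1, 0), N = (0, 1); any affine frame gives the same invariant.
1. W lies on line NH with NW:WH = 3:4 ⇒ W = (3/7, 4/7)
2. M is the midpoint of WH ⇒ M = (5/7, 2/7)
through H parallel to WQ: direction (-3/7, -4/7); meets QM at K = (10/7, 4/7)
K = Q + t·(M−Q) with t = 2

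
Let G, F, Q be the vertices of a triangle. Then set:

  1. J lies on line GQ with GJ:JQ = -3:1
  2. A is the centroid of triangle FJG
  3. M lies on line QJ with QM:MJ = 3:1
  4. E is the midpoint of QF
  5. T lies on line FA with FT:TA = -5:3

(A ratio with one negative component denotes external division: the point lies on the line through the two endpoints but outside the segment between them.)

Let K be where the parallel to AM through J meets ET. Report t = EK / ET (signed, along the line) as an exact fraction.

t = 5/37

Choose coordinates G = (0, 0), F = (1, 0), Q = (0, 1).
1. J lies on line GQ with GJ:JQ = -3:1 ⇒ J = (0, 3/2)
2. A is the centroid of triangle FJG ⇒ A = (1/3, 1/2)
3. M lies on line QJ with QM:MJ = 3:1 ⇒ M = (0, 11/8)
4. E is the midpoint of QF ⇒ E = (1/2, 1/2)
5. T lies on line FA with FT:TA = -5:3 ⇒ T = (-2/3, 5/4)
through J parallel to AM: direction (-1/3, 7/8); meets ET at K = (38/111, 89/148)
K = E + t·(T−E) with t = 5/37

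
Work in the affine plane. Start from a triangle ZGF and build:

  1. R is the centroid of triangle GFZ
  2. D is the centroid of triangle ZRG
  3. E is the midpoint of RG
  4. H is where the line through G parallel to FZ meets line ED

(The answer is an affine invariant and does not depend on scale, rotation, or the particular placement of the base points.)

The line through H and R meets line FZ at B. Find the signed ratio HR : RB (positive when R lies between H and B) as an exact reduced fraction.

Assign Z = (0, 0), G = (1, 0), F = (0, 1) — the answer is frame-independent, so this choice is without loss of generality.
1. R is the centroid of triangle GFZ ⇒ R = (1/3, 1/3)
2. D is the centroid of triangle ZRG ⇒ D = (4/9, 1/9)
3. E is the midpoint of RG ⇒ E = (2/3, 1/6)
4. H is where the line through G parallel to FZ meets line ED ⇒ H = (1, 1/4)
line HR meets FZ at B = (0, 3/8)
R = H + t·(B−H) with t = 2/3, so HR:RB = 2/3:1/3

HR:RB = 2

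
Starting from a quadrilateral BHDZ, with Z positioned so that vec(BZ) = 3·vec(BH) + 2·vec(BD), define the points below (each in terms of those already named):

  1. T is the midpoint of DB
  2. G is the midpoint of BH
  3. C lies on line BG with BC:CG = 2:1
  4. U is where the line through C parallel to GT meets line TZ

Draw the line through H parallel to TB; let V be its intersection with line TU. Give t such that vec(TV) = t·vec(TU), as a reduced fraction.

t = -9

Work in coordinates with B = (0, 0), H = (1, 0), D = (0, 1), Z = (3, 2).
1. T is the midpoint of DB ⇒ T = (0, 1/2)
2. G is the midpoint of BH ⇒ G = (1/2, 0)
3. C lies on line BG with BC:CG = 2:1 ⇒ C = (1/3, 0)
4. U is where the line through C parallel to GT meets line TZ ⇒ U = (-1/9, 4/9)
through H parallel to TB: direction (0, -1/2); meets TU at V = (1, 1)
V = T + t·(U−T) with t = -9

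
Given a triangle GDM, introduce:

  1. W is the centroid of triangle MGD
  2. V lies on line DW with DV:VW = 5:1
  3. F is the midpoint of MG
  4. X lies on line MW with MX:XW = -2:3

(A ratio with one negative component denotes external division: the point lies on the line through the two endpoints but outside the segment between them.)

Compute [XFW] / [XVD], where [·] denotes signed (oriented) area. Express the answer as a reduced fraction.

[XFW]:[XVD] = 3/5

Set G = (0, 0), D = (1, 0), M = (0, 1); any affine frame gives the same invariant.
1. W is the centroid of triangle MGD ⇒ W = (1/3, 1/3)
2. V lies on line DW with DV:VW = 5:1 ⇒ V = (4/9, 5/18)
3. F is the midpoint of MG ⇒ F = (0, 1/2)
4. X lies on line MW with MX:XW = -2:3 ⇒ X = (-2/3, 7/3)
2·[XFW] = 1/2, 2·[XVD] = 5/6
[XFW]:[XVD] = 1/2:5/6 = 3/5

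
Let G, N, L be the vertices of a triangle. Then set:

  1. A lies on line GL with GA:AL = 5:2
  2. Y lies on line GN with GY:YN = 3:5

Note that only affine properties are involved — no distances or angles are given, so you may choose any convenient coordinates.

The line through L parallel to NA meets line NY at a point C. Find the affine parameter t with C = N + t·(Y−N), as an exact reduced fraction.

Work in coordinates with G = (0, 0), N = (1, 0), L = (0, 1).
1. A lies on line GL with GA:AL = 5:2 ⇒ A = (0, 5/7)
2. Y lies on line GN with GY:YN = 3:5 ⇒ Y = (3/8, 0)
through L parallel to NA: direction (-1, 5/7); meets NY at C = (7/5, 0)
C = N + t·(Y−N) with t = -16/25

t = -16/25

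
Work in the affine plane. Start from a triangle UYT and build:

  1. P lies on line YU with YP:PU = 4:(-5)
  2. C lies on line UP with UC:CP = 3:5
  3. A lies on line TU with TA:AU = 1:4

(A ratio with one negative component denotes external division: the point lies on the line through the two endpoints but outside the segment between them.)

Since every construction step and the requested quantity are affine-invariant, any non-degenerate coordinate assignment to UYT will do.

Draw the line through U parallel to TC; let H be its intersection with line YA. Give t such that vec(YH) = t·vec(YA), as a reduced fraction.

Choose coordinates U = (0, 0), Y = (1, 0), T = (0, 1).
1. P lies on line YU with YP:PU = 4:(-5) ⇒ P = (5, 0)
2. C lies on line UP with UC:CP = 3:5 ⇒ C = (15/8, 0)
3. A lies on line TU with TA:AU = 1:4 ⇒ A = (0, 4/5)
through U parallel to TC: direction (15/8, -1); meets YA at H = (3, -8/5)
H = Y + t·(A−Y) with t = -2

t = -2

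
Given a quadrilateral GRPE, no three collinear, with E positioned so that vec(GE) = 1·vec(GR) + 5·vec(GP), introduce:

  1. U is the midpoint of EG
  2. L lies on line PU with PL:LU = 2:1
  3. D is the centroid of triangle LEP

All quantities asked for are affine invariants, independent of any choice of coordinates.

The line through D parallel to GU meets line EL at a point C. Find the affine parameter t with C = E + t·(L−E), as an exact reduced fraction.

t = 4/3

Choose coordinates G = (0, 0), R = (1, 0), P = (0, 1), E = (1, 5).
1. U is the midpoint of EG ⇒ U = (1/2, 5/2)
2. L lies on line PU with PL:LU = 2:1 ⇒ L = (1/3, 2)
3. D is the centroid of triangle LEP ⇒ D = (4/9, 8/3)
through D parallel to GU: direction (1/2, 5/2); meets EL at C = (1/9, 1)
C = E + t·(L−E) with t = 4/3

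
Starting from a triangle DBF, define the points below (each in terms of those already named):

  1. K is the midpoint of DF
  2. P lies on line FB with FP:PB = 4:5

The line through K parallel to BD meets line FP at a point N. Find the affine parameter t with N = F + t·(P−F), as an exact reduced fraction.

t = 9/8

Work in coordinates with D = (0, 0), B = (1, 0), F = (0, 1).
1. K is the midpoint of DF ⇒ K = (0, 1/2)
2. P lies on line FB with FP:PB = 4:5 ⇒ P = (4/9, 5/9)
through K parallel to BD: direction (-1, 0); meets FP at N = (1/2, 1/2)
N = F + t·(P−F) with t = 9/8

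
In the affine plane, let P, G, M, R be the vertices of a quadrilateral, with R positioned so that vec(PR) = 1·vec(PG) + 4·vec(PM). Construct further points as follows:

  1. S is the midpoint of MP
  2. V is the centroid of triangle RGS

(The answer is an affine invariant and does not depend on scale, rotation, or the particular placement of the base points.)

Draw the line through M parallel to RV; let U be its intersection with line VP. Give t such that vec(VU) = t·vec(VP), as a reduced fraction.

Assign P = (0, 0), G = (1, 0), M = (0, 1), R = (1, 4) — the answer is frame-independent, so this choice is without loss of generality.
1. S is the midpoint of MP ⇒ S = (0, 1/2)
2. V is the centroid of triangle RGS ⇒ V = (2/3, 3/2)
through M parallel to RV: direction (-1/3, -5/2); meets VP at U = (-4/21, -3/7)
U = V + t·(P−V) with t = 9/7

t = 9/7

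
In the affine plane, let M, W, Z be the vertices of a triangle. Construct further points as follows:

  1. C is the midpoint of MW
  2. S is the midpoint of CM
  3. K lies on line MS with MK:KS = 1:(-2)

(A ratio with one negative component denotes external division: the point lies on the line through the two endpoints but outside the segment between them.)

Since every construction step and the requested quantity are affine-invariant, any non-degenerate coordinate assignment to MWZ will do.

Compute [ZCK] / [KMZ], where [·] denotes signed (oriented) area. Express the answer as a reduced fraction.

[ZCK]:[KMZ] = -3

Assign M = (0, 0), W = (1, 0), Z = (0, 1) — the answer is frame-independent, so this choice is without loss of generality.
1. C is the midpoint of MW ⇒ C = (1/2, 0)
2. S is the midpoint of CM ⇒ S = (1/4, 0)
3. K lies on line MS with MK:KS = 1:(-2) ⇒ K = (-1/4, 0)
2·[ZCK] = -3/4, 2·[KMZ] = 1/4
[ZCK]:[KMZ] = -3/4:1/4 = -3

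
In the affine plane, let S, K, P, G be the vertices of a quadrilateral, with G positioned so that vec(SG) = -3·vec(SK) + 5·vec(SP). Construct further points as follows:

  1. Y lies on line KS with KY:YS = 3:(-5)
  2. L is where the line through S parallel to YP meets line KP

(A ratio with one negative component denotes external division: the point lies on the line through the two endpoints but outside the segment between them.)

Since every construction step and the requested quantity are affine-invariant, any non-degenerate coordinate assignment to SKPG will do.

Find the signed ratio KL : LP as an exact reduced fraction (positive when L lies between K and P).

Set S = (0, 0), K = (1, 0), P = (0, 1), G = (-3, 5); any affine frame gives the same invariant.
1. Y lies on line KS with KY:YS = 3:(-5) ⇒ Y = (5/2, 0)
2. L is where the line through S parallel to YP meets line KP ⇒ L = (5/3, -2/3)
L = K + t·(P−K) with t = -2/3, so KL:LP = t:(1−t) = -2/3:5/3

KL:LP = -2/5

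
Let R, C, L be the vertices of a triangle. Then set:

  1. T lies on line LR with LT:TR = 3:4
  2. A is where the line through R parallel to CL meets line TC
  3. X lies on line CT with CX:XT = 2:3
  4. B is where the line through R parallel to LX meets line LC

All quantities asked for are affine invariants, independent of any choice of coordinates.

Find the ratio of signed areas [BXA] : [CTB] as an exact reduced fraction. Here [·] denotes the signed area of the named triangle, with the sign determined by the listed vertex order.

Assign R = (0, 0), C = (1, 0), L = (0, 1) — the answer is frame-independent, so this choice is without loss of generality.
1. T lies on line LR with LT:TR = 3:4 ⇒ T = (0, 4/7)
2. A is where the line through R parallel to CL meets line TC ⇒ A = (-4/3, 4/3)
3. X lies on line CT with CX:XT = 2:3 ⇒ X = (3/5, 8/35)
4. B is where the line through R parallel to LX meets line LC ⇒ B = (-7/2, 9/2)
2·[BXA] = -261/70, 2·[CTB] = -27/14
[BXA]:[CTB] = -261/70:-27/14 = 29/15

[BXA]:[CTB] = 29/15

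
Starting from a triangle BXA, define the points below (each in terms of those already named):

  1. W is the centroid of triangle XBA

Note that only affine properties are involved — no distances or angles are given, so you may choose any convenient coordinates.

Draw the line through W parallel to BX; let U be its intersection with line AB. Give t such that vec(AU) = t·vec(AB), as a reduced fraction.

Choose coordinates B = (0, 0), X = (1, 0), A = (0, 1).
1. W is the centroid of triangle XBA ⇒ W = (1/3, 1/3)
through W parallel to BX: direction (1, 0); meets AB at U = (0, 1/3)
U = A + t·(B−A) with t = 2/3

t = 2/3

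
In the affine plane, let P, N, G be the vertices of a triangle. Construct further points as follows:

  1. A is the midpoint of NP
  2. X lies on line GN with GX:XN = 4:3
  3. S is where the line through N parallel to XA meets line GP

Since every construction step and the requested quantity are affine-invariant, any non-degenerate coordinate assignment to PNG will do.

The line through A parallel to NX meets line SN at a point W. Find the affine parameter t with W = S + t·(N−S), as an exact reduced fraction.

t = 13/14

Set P = (0, 0), N = (1, 0), G = (0, 1); any affine frame gives the same invariant.
1. A is the midpoint of NP ⇒ A = (1/2, 0)
2. X lies on line GN with GX:XN = 4:3 ⇒ X = (4/7, 3/7)
3. S is where the line through N parallel to XA meets line GP ⇒ S = (0, -6)
through A parallel to NX: direction (-3/7, 3/7); meets SN at W = (13/14, -3/7)
W = S + t·(N−S) with t = 13/14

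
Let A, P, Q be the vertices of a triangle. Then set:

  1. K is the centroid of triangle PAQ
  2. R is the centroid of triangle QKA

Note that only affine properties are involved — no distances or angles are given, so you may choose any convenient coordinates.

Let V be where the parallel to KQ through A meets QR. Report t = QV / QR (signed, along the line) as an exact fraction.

t = 3

Set A = (0, 0), P = (1, 0), Q = (0, 1); any affine frame gives the same invariant.
1. K is the centroid of triangle PAQ ⇒ K = (1/3, 1/3)
2. R is the centroid of triangle QKA ⇒ R = (1/9, 4/9)
through A parallel to KQ: direction (-1/3, 2/3); meets QR at V = (1/3, -2/3)
V = Q + t·(R−Q) with t = 3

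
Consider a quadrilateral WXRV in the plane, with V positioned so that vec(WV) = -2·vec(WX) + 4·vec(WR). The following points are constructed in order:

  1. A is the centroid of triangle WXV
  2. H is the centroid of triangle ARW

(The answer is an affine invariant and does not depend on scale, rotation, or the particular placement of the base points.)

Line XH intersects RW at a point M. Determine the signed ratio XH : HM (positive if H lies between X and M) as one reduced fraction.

XH:HM = -10

Assign W = (0, 0), X = (1, 0), R = (0, 1), V = (-2, 4) — the answer is frame-independent, so this choice is without loss of generality.
1. A is the centroid of triangle WXV ⇒ A = (-1/3, 4/3)
2. H is the centroid of triangle ARW ⇒ H = (-1/9, 7/9)
line XH meets RW at M = (0, 7/10)
H = X + t·(M−X) with t = 10/9, so XH:HM = 10/9:-1/9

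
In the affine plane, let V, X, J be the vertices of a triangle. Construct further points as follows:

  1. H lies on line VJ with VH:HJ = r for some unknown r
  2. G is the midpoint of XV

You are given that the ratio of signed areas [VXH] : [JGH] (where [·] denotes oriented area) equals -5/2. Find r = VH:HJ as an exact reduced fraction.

r = 5/4

Set V = (0, 0), X = (1, 0), J = (0, 1); any affine frame gives the same invariant.
1. With VH:HJ = r, write λ = r/(r+1) so H = V + λ·(J−V); H is affine-linear in λ
2. G is the midpoint of XV ⇒ G = (1/2, 0)
Every point depending on H is an affine combination of H and λ-independent points, so each such coordinate is linear in λ; the λ² term in each signed area is a multiple of (J−V)×(J−V) = 0, so 2·[VXH] and 2·[JGH] are each linear in λ. Evaluating at λ=0 and λ=1:
  2·[VXH] = λ,   2·[JGH] = 1/2·λ − 1/2
So [VXH]:[JGH] = (λ) / (1/2·λ − 1/2). Setting this equal to -5/2:
  λ = -5/2·(1/2·λ − 1/2)  ⇒  λ = 5/9
Then r = λ/(1−λ) = (5/9)/(4/9) = 5/4. Check: with r = 5/4, H = (0, 5/9) and [VXH]:[JGH] = -5/2 as required.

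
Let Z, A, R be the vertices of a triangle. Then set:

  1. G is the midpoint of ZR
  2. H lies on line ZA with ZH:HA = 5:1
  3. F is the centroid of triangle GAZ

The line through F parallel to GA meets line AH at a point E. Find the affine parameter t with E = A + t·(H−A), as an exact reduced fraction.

t = 2

Set Z = (0, 0), A = (1, 0), R = (0, 1); any affine frame gives the same invariant.
1. G is the midpoint of ZR ⇒ G = (0, 1/2)
2. H lies on line ZA with ZH:HA = 5:1 ⇒ H = (5/6, 0)
3. F is the centroid of triangle GAZ ⇒ F = (1/3, 1/6)
through F parallel to GA: direction (1, -1/2); meets AH at E = (2/3, 0)
E = A + t·(H−A) with t = 2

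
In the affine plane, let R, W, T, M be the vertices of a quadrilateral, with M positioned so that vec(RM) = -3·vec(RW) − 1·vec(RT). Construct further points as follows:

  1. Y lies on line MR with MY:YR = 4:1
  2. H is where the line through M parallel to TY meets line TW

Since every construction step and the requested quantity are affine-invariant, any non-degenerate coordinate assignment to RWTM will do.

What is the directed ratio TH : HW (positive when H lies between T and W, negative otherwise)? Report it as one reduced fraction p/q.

Work in coordinates with R = (0, 0), W = (1, 0), T = (0, 1), M = (-3, -1).
1. Y lies on line MR with MY:YR = 4:1 ⇒ Y = (-3/5, -1/5)
2. H is where the line through M parallel to TY meets line TW ⇒ H = (-4/3, 7/3)
H = T + t·(W−T) with t = -4/3, so TH:HW = t:(1−t) = -4/3:7/3

TH:HW = -4/7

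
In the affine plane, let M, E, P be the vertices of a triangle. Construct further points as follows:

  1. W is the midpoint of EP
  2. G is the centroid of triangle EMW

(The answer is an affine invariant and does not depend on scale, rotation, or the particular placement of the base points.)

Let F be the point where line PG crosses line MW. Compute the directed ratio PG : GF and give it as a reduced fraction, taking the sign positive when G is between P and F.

Assign M = (0, 0), E = (1, 0), P = (0, 1) — the answer is frame-independent, so this choice is without loss of generality.
1. W is the midpoint of EP ⇒ W = (1/2, 1/2)
2. G is the centroid of triangle EMW ⇒ G = (1/2, 1/6)
line PG meets MW at F = (3/8, 3/8)
G = P + t·(F−P) with t = 4/3, so PG:GF = 4/3:-1/3

PG:GF = -4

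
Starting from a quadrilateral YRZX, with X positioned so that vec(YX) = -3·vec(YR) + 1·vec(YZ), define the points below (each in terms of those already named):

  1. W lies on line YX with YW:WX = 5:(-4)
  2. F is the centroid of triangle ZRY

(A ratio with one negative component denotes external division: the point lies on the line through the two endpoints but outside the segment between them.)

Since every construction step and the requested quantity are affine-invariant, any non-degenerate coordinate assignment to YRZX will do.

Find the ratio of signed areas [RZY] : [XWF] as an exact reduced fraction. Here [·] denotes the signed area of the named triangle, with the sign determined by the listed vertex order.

Work in coordinates with Y = (0, 0), R = (1, 0), Z = (0, 1), X = (-3, 1).
1. W lies on line YX with YW:WX = 5:(-4) ⇒ W = (-15, 5)
2. F is the centroid of triangle ZRY ⇒ F = (1/3, 1/3)
2·[RZY] = 1, 2·[XWF] = -16/3
[RZY]:[XWF] = 1:-16/3 = -3/16

[RZY]:[XWF] = -3/16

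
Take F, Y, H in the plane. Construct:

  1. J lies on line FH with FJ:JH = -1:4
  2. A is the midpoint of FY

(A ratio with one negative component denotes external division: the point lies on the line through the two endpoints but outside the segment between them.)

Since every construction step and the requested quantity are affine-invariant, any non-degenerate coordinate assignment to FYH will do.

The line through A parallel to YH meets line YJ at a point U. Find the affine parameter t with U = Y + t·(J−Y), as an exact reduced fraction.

t = 3/8

Set F = (0, 0), Y = (1, 0), H = (0, 1); any affine frame gives the same invariant.
1. J lies on line FH with FJ:JH = -1:4 ⇒ J = (0, -1/3)
2. A is the midpoint of FY ⇒ A = (1/2, 0)
through A parallel to YH: direction (-1, 1); meets YJ at U = (5/8, -1/8)
U = Y + t·(J−Y) with t = 3/8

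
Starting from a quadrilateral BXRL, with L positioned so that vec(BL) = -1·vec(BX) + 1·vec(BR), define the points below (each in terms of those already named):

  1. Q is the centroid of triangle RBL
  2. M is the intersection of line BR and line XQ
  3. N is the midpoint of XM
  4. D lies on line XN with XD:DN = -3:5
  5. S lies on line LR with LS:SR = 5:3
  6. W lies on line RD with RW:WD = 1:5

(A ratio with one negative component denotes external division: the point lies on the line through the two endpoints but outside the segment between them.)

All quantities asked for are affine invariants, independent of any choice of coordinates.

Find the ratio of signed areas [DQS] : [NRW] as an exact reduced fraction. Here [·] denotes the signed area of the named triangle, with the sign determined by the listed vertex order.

Set B = (0, 0), X = (1, 0), R = (0, 1), L = (-1, 1); any affine frame gives the same invariant.
1. Q is the centroid of triangle RBL ⇒ Q = (-1/3, 2/3)
2. M is the intersection of line BR and line XQ ⇒ M = (0, 1/2)
3. N is the midpoint of XM ⇒ N = (1/2, 1/4)
4. D lies on line XN with XD:DN = -3:5 ⇒ D = (7/4, -3/8)
5. S lies on line LR with LS:SR = 5:3 ⇒ S = (-3/8, 1)
6. W lies on line RD with RW:WD = 1:5 ⇒ W = (7/24, 37/48)
2·[DQS] = -125/192, 2·[NRW] = -5/48
[DQS]:[NRW] = -125/192:-5/48 = 25/4

[DQS]:[NRW] = 25/4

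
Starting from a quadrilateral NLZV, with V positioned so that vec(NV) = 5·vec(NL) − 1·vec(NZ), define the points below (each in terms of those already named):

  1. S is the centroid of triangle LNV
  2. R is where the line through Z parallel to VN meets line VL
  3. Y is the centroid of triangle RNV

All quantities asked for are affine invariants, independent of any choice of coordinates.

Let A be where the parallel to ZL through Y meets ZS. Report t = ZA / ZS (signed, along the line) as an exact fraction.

t = -5

Assign N = (0, 0), L = (1, 0), Z = (0, 1), V = (5, -1) — the answer is frame-independent, so this choice is without loss of generality.
1. S is the centroid of triangle LNV ⇒ S = (2, -1/3)
2. R is where the line through Z parallel to VN meets line VL ⇒ R = (-15, 4)
3. Y is the centroid of triangle RNV ⇒ Y = (-10/3, 1)
through Y parallel to ZL: direction (1, -1); meets ZS at A = (-10, 23/3)
A = Z + t·(S−Z) with t = -5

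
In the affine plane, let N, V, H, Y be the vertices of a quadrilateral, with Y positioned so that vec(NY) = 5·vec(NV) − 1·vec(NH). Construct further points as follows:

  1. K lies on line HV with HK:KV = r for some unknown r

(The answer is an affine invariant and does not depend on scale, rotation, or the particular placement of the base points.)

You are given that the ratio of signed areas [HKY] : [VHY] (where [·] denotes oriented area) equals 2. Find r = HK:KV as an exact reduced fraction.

Set N = (0, 0), V = (1, 0), H = (0, 1), Y = (5, -1); any affine frame gives the same invariant.
1. With HK:KV = r, write λ = r/(r+1) so K = H + λ·(V−H); K is affine-linear in λ
Every point depending on K is an affine combination of K and λ-independent points, so each such coordinate is linear in λ; the λ² term in each signed area is a multiple of (V−H)×(V−H) = 0, so 2·[HKY] and 2·[VHY] are each linear in λ. Evaluating at λ=0 and λ=1:
  2·[HKY] = 3·λ,   2·[VHY] = -3
So [HKY]:[VHY] = (3·λ) / (-3). Setting this equal to 2:
  3·λ = 2·(-3)  ⇒  λ = -2
Then r = λ/(1−λ) = (-2)/(3) = -2/3. Check: with r = -2/3, K = (-2, 3) and [HKY]:[VHY] = 2 as required.

r = -2/3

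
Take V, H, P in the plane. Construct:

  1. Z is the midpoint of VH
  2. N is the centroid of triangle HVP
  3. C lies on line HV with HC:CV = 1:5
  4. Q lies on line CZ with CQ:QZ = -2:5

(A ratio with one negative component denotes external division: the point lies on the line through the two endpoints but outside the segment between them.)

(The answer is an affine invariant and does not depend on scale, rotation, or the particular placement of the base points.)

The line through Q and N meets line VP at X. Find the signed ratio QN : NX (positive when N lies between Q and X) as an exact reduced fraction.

QN:NX = 13/6

Assign V = (0, 0), H = (1, 0), P = (0, 1) — the answer is frame-independent, so this choice is without loss of generality.
1. Z is the midpoint of VH ⇒ Z = (1/2, 0)
2. N is the centroid of triangle HVP ⇒ N = (1/3, 1/3)
3. C lies on line HV with HC:CV = 1:5 ⇒ C = (5/6, 0)
4. Q lies on line CZ with CQ:QZ = -2:5 ⇒ Q = (19/18, 0)
line QN meets VP at X = (0, 19/39)
N = Q + t·(X−Q) with t = 13/19, so QN:NX = 13/19:6/19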